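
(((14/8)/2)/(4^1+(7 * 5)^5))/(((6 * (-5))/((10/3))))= -7/3781575288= -0.00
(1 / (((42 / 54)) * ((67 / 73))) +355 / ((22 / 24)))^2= 4020694697889 / 26615281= 151067.15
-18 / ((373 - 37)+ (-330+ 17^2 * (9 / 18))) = -0.12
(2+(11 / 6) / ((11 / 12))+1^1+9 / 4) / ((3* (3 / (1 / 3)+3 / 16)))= 0.26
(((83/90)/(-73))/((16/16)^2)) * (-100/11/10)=83/7227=0.01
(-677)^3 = -310288733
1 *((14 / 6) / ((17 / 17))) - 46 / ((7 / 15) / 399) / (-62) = 59212 / 93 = 636.69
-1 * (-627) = 627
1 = 1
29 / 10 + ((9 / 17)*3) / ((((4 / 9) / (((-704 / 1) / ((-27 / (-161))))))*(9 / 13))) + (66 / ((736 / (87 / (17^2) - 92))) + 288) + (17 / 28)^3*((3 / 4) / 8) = -499286103340119 / 23346391040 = -21386.01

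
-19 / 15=-1.27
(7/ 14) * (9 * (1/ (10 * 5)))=9/ 100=0.09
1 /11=0.09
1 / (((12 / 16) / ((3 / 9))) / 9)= 4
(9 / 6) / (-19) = -3 / 38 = -0.08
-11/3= -3.67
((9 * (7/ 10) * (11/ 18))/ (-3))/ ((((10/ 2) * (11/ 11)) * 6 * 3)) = -0.01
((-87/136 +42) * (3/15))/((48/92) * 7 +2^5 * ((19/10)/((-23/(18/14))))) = 301875/9248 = 32.64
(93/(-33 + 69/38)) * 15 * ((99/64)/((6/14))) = -161.46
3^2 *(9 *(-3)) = -243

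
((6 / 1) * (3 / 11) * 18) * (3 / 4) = 243 / 11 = 22.09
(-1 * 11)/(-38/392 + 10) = -2156/1941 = -1.11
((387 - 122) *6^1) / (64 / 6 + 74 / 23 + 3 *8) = 54855 / 1307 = 41.97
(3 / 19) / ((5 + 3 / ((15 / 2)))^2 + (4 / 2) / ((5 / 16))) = 75 / 16891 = 0.00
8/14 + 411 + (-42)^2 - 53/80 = 1217949/560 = 2174.91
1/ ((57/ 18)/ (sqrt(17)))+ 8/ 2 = 6 * sqrt(17)/ 19+ 4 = 5.30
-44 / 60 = -11 / 15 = -0.73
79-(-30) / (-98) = 3856 / 49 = 78.69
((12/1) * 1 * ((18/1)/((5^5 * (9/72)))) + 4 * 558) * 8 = 55813824/3125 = 17860.42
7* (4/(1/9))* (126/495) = 3528/55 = 64.15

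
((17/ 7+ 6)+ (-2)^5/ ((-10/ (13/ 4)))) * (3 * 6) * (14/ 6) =3954/ 5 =790.80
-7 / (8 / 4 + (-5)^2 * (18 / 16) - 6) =-56 / 193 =-0.29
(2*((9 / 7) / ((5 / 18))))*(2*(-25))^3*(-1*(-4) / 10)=-3240000 / 7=-462857.14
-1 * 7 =-7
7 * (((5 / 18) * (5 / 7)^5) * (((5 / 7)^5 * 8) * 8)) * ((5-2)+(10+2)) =7812500000 / 121060821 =64.53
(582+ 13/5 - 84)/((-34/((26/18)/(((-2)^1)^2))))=-32539/6120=-5.32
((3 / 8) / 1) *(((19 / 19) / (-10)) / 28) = -3 / 2240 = -0.00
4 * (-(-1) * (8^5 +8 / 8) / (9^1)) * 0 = 0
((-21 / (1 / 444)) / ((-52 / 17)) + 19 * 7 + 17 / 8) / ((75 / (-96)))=-1324276 / 325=-4074.70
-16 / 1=-16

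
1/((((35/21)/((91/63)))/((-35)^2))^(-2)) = 9/10144225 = 0.00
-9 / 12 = -0.75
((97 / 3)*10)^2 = 940900 / 9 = 104544.44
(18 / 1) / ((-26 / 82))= -738 / 13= -56.77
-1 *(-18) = 18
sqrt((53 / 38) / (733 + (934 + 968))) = sqrt(5306890) / 100130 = 0.02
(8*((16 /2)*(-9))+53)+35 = -488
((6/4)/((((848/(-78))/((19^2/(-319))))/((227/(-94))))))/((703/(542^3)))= -85397.88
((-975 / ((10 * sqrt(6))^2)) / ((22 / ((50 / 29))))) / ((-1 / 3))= 975 / 2552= 0.38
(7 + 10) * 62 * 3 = 3162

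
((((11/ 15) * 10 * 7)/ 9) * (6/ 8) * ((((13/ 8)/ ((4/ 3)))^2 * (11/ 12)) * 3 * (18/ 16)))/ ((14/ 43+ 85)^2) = 0.00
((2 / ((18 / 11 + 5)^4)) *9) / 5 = 263538 / 141991205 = 0.00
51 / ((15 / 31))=105.40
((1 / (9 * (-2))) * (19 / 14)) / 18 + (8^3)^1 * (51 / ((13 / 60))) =120516.92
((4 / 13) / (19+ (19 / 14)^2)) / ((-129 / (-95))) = 784 / 72111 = 0.01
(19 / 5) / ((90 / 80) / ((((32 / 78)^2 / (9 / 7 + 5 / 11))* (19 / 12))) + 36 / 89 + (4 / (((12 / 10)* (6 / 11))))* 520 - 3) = 5699941632 / 4773744350885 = 0.00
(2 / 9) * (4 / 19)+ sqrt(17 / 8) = 1.50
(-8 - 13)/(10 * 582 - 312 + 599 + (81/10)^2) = -2100/617261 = -0.00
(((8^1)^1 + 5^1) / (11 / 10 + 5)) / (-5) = -26 / 61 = -0.43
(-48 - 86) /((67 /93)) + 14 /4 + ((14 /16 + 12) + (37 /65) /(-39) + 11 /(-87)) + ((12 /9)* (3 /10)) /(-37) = -1231472937 /7253480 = -169.78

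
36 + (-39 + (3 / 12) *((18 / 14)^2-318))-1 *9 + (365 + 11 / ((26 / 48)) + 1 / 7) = 294.36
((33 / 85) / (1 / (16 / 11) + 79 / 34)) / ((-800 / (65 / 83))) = -11 / 87150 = -0.00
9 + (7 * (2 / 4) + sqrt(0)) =25 / 2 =12.50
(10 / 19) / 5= 2 / 19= 0.11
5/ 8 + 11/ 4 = 27/ 8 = 3.38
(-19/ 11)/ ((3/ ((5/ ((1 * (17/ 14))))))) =-1330/ 561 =-2.37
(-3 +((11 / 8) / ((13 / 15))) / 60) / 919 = -1237 / 382304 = -0.00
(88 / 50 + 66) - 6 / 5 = 1664 / 25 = 66.56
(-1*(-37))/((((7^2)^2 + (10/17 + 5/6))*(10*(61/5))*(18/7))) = 4403/89687202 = 0.00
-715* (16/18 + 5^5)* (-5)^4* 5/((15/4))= -50287737500/27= -1862508796.30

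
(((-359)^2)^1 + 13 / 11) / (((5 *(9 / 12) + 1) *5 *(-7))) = -298464 / 385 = -775.23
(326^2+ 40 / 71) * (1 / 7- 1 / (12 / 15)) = -117663.34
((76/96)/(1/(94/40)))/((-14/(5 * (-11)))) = 7.31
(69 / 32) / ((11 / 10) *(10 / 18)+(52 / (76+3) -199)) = -49059 / 4498768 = -0.01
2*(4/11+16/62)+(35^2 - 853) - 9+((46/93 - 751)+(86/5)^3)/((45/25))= 638554138/230175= 2774.21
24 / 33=8 / 11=0.73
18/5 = 3.60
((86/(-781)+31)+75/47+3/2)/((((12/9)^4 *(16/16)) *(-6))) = -67365567/37587968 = -1.79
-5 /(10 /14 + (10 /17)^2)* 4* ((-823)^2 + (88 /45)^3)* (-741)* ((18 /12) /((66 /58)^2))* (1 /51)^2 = 4216385.18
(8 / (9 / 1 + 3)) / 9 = 2 / 27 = 0.07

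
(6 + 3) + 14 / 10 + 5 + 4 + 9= 28.40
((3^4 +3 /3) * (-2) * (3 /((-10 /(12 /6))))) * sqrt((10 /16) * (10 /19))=246 * sqrt(19) /19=56.44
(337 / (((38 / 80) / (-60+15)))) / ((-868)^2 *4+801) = -606600 / 57275443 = -0.01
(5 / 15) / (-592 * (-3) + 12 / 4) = 1 / 5337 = 0.00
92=92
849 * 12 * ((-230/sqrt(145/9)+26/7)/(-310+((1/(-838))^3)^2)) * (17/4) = -129955322512612282438272/250497035685997947091+689762865643865191403136 * sqrt(145)/1037773433556277209377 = 7484.73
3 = 3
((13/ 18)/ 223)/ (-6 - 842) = -13/ 3403872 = -0.00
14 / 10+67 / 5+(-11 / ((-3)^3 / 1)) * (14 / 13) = 26744 / 1755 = 15.24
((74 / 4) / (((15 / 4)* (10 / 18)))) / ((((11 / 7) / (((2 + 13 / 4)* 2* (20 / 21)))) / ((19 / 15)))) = 19684 / 275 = 71.58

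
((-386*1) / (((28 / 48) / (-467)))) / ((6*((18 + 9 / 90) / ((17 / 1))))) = 61289080 / 1267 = 48373.39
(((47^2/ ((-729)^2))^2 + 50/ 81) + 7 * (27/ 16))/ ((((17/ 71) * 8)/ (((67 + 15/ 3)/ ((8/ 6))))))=3987976847332955/ 11380864284864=350.41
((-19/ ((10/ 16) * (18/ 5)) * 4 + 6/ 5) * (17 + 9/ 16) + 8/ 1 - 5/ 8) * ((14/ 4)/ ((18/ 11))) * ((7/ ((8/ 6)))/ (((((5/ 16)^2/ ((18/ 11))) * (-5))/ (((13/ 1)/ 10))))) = 259027132/ 9375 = 27629.56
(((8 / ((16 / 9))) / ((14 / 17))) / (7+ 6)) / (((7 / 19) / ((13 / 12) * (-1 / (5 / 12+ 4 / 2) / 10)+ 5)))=4177359 / 738920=5.65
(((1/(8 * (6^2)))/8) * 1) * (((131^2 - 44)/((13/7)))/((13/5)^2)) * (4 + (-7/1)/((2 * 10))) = 43733935/20247552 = 2.16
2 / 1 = 2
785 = 785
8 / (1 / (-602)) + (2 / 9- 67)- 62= -44503 / 9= -4944.78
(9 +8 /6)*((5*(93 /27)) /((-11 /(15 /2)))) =-121.34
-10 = -10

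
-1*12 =-12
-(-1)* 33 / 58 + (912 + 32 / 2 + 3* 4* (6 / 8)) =937.57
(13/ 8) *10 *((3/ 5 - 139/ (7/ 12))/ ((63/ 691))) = -24909859/ 588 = -42363.71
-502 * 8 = -4016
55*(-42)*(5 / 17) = -679.41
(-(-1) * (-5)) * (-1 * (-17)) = -85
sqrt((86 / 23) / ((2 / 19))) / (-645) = -sqrt(18791) / 14835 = -0.01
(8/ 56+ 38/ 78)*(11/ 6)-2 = -692/ 819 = -0.84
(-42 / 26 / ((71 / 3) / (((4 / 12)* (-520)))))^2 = 139.97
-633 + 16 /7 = -4415 /7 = -630.71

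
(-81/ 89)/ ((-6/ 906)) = 12231/ 89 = 137.43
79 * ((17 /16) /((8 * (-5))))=-1343 /640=-2.10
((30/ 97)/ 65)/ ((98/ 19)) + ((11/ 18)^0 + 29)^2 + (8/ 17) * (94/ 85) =900.52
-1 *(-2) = 2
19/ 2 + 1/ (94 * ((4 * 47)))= 167885/ 17672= 9.50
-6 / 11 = -0.55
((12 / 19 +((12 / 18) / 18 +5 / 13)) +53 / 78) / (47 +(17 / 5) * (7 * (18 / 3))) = 115555 / 12657762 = 0.01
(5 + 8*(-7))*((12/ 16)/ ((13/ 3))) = -459/ 52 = -8.83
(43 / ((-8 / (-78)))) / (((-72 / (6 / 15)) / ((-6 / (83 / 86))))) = 24037 / 1660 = 14.48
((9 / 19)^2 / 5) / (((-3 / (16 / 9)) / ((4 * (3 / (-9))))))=64 / 1805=0.04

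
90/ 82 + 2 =127/ 41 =3.10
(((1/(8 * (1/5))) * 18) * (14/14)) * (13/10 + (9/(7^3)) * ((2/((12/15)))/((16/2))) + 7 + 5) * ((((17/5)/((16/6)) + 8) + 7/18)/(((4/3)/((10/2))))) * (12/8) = 233348103/28672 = 8138.54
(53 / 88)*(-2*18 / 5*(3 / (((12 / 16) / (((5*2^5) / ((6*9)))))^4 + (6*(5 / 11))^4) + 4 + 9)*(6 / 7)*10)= -3917894692363659286 / 8074634323731437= -485.21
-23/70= -0.33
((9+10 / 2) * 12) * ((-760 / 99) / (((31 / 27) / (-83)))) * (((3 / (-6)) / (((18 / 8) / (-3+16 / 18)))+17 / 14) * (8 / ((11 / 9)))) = 3853431040 / 3751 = 1027307.66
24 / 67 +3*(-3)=-579 / 67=-8.64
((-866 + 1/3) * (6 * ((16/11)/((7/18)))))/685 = -213696/7535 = -28.36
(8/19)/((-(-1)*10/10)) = 8/19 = 0.42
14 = 14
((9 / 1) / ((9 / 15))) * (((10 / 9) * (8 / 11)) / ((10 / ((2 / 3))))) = 80 / 99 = 0.81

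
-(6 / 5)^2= -36 / 25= -1.44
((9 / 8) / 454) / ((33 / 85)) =255 / 39952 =0.01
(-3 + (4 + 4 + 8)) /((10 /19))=247 /10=24.70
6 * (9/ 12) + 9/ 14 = 36/ 7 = 5.14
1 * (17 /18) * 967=16439 /18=913.28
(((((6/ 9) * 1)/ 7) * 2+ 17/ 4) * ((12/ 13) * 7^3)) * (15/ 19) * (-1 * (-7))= 1919085/ 247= 7769.57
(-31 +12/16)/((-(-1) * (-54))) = 121/216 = 0.56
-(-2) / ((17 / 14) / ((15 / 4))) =105 / 17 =6.18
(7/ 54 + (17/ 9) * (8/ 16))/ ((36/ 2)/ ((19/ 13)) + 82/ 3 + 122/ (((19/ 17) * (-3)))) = 551/ 1674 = 0.33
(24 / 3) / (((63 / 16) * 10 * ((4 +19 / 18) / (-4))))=-512 / 3185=-0.16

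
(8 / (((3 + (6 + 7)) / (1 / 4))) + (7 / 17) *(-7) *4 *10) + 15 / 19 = -114.38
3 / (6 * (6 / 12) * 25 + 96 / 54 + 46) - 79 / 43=-1.81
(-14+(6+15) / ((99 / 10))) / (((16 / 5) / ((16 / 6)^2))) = -7840 / 297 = -26.40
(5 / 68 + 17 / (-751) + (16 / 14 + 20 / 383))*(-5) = -852948955 / 136913308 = -6.23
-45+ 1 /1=-44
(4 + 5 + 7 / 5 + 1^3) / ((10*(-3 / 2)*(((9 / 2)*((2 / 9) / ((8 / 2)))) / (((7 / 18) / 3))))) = -266 / 675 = -0.39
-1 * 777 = -777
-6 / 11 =-0.55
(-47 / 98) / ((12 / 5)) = -235 / 1176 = -0.20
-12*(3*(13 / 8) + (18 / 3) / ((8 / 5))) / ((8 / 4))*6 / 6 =-207 / 4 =-51.75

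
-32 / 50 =-16 / 25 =-0.64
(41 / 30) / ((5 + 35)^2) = 41 / 48000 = 0.00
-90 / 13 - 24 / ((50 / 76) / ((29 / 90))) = -91054 / 4875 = -18.68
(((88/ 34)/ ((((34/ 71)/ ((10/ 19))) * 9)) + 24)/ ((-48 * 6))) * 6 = -300419/ 593028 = -0.51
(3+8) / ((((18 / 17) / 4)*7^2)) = 374 / 441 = 0.85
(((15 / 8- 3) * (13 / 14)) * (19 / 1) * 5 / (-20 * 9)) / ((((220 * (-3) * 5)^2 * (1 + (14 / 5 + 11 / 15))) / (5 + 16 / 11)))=17537 / 243285504000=0.00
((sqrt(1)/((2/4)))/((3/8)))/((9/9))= 16/3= 5.33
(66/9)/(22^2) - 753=-49697/66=-752.98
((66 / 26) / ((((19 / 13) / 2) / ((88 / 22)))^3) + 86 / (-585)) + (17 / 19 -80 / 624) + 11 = 427.92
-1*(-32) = 32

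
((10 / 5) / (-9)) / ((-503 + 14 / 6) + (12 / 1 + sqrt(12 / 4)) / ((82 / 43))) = 7052* sqrt(3) / 14790401533 + 19945024 / 44371204599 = 0.00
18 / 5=3.60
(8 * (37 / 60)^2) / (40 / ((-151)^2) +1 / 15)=31214569 / 702030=44.46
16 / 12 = 4 / 3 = 1.33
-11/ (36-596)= 11/ 560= 0.02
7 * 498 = 3486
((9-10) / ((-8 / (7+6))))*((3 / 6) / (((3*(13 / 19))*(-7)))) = -19 / 336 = -0.06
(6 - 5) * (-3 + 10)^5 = 16807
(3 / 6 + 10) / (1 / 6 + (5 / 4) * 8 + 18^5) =63 / 11337469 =0.00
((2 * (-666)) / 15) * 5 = -444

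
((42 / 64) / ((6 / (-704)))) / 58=-77 / 58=-1.33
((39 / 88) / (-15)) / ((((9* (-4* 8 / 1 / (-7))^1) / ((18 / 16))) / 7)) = -637 / 112640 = -0.01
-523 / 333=-1.57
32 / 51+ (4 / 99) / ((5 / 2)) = 5416 / 8415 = 0.64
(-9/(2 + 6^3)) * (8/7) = -0.05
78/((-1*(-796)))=39/398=0.10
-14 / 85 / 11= -14 / 935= -0.01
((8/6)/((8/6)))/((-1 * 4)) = -1/4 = -0.25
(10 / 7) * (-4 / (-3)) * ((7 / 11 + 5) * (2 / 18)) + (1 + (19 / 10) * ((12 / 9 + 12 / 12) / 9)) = 55831 / 20790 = 2.69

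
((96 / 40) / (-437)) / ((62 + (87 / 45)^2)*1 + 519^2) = -135 / 6622845998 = -0.00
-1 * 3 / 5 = -3 / 5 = -0.60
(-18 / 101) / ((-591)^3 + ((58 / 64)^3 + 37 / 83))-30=-567037578499453746 / 18901252617192407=-30.00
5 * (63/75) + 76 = 401/5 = 80.20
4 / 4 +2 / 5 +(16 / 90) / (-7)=433 / 315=1.37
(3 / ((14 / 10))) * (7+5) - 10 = 110 / 7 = 15.71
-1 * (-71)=71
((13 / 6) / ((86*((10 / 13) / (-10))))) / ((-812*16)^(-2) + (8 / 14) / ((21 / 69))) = -7131464704 / 40882126977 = -0.17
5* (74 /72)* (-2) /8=-185 /144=-1.28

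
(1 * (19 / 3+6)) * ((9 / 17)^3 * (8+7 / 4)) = 350649 / 19652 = 17.84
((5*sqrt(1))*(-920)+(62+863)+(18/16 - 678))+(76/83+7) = -2884389/664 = -4343.96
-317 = -317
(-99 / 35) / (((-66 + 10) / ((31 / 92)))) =0.02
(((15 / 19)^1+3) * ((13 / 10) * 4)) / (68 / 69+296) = 32292 / 486685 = 0.07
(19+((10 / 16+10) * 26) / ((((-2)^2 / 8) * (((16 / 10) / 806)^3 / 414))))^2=3501995226901271307876998249281 / 4096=854979303442693190399657800.00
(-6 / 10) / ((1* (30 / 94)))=-1.88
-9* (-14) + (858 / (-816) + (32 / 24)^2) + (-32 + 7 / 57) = 2205811 / 23256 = 94.85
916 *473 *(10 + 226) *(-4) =-409004992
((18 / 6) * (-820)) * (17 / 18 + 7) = -58630 / 3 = -19543.33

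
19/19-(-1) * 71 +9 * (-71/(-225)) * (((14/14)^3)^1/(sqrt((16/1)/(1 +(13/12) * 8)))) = 71 * sqrt(87)/300 +72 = 74.21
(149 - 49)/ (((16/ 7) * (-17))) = -175/ 68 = -2.57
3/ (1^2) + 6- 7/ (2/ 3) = -1.50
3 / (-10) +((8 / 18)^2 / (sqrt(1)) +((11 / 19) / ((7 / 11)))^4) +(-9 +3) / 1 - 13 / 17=-26636483287111 / 4308642928170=-6.18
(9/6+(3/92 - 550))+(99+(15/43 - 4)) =-1792537/3956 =-453.12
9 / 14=0.64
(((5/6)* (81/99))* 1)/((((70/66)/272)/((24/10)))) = 14688/35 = 419.66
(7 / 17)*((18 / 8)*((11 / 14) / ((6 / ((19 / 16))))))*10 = 3135 / 2176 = 1.44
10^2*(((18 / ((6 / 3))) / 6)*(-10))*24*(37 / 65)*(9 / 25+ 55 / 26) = -8572752 / 169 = -50726.34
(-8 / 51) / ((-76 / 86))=172 / 969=0.18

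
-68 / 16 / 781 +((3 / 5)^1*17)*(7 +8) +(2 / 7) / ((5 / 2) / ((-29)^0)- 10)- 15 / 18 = 16633143 / 109340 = 152.12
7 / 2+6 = 19 / 2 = 9.50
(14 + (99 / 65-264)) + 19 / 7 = -111822 / 455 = -245.76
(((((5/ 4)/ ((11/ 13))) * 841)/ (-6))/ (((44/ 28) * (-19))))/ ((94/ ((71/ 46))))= 27168505/ 238581024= 0.11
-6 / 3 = -2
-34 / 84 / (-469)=17 / 19698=0.00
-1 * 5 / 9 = -5 / 9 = -0.56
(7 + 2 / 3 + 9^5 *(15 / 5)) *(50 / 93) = 857200 / 9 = 95244.44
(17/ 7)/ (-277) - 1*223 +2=-428536/ 1939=-221.01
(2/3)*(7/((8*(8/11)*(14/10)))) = 55/96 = 0.57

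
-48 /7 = -6.86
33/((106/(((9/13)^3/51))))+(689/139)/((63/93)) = 84583560307/11556303486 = 7.32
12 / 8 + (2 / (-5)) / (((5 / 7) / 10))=-41 / 10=-4.10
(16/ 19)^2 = 256/ 361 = 0.71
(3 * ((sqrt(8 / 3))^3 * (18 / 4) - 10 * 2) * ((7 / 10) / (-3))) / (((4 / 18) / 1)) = 63 - 126 * sqrt(6) / 5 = 1.27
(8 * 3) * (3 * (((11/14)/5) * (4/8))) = 5.66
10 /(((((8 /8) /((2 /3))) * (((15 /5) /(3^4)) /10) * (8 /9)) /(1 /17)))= 2025 /17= 119.12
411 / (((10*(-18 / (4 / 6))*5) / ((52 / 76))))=-1781 / 8550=-0.21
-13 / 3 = -4.33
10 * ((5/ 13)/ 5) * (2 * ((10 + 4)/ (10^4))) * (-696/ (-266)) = 174/ 30875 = 0.01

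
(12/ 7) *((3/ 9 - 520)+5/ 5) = -6224/ 7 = -889.14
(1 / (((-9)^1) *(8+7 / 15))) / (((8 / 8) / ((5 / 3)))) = -25 / 1143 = -0.02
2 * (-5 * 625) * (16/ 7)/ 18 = -50000/ 63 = -793.65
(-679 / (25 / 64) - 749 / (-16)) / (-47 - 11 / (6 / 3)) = 96653 / 3000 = 32.22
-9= -9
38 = 38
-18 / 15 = -6 / 5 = -1.20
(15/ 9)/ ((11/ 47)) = 235/ 33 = 7.12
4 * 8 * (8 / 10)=128 / 5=25.60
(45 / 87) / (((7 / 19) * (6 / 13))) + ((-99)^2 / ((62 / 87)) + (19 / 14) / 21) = 3635825747 / 264306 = 13756.12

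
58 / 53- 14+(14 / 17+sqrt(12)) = -10886 / 901+2 * sqrt(3) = -8.62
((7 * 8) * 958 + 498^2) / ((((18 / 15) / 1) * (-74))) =-377065 / 111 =-3396.98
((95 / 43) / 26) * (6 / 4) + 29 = 65129 / 2236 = 29.13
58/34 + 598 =10195/17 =599.71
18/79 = 0.23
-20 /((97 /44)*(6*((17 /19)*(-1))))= 8360 /4947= 1.69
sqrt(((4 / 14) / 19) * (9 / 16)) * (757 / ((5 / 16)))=9084 * sqrt(266) / 665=222.79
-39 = -39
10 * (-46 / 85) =-92 / 17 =-5.41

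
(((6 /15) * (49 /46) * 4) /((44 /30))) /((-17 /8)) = -2352 /4301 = -0.55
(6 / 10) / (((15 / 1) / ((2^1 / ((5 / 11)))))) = 22 / 125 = 0.18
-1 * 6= -6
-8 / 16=-1 / 2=-0.50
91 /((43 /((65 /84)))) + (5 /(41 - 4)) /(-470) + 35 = 32875537 /897324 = 36.64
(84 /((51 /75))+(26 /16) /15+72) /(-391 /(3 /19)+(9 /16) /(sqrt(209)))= -1166434932256 /14764439764675 - 21551454* sqrt(209) /250995475999475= -0.08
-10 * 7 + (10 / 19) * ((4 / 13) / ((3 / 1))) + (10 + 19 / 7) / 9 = -1066447 / 15561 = -68.53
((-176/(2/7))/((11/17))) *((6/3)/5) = -380.80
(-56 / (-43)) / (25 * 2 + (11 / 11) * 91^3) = 56 / 32405703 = 0.00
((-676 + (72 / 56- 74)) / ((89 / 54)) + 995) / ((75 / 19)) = 6400549 / 46725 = 136.98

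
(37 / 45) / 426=37 / 19170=0.00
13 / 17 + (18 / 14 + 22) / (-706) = 61475 / 84014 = 0.73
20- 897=-877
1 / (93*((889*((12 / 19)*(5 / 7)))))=19 / 708660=0.00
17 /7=2.43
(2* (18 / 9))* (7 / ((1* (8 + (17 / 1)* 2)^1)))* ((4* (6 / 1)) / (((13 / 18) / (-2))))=-576 / 13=-44.31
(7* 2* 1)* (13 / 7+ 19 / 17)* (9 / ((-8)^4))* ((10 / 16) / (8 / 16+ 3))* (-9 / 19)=-71685 / 9261056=-0.01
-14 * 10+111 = -29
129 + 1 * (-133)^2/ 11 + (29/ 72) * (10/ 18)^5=81239193899/ 46766808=1737.11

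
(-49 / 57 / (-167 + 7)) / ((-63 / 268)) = -469 / 20520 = -0.02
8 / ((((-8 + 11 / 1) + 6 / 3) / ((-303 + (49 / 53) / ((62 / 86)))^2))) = 1965922410272 / 13497245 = 145653.61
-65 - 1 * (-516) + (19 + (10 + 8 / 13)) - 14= 6066 / 13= 466.62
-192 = -192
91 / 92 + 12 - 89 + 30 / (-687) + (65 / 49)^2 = -3758150817 / 50584268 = -74.29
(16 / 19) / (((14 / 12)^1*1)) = 96 / 133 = 0.72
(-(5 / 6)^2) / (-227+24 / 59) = 1475 / 481284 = 0.00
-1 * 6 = -6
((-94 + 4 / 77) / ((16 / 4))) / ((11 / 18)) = -32553 / 847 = -38.43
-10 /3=-3.33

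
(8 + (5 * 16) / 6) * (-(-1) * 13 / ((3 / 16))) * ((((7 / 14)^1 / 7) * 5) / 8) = 4160 / 63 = 66.03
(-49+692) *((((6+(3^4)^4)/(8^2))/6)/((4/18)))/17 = 83037136383/4352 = 19080224.35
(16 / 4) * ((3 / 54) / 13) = 2 / 117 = 0.02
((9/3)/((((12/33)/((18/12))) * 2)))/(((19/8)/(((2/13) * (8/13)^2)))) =6336/41743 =0.15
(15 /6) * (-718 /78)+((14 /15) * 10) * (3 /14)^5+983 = 719141075 /749112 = 959.99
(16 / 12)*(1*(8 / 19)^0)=4 / 3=1.33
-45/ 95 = -9/ 19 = -0.47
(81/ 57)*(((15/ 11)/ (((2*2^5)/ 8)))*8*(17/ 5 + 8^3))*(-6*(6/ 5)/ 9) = -834948/ 1045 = -798.99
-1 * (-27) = 27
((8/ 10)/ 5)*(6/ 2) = 12/ 25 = 0.48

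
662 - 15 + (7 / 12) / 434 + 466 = 828073 / 744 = 1113.00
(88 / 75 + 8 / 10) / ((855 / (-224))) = -33152 / 64125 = -0.52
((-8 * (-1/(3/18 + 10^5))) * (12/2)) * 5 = 1440/600001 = 0.00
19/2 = 9.50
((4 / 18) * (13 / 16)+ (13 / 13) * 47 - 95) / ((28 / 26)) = -44759 / 1008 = -44.40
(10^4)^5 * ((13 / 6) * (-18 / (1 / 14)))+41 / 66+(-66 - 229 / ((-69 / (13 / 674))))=-4655250600000000000005568803 / 85261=-54600000000000000000065.31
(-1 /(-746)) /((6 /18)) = 3 /746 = 0.00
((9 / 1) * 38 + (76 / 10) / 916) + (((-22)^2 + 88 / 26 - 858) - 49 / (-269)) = -227630547 / 8008130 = -28.42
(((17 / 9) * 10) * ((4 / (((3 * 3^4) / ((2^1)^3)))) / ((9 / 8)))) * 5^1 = 217600 / 19683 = 11.06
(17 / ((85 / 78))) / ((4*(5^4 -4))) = 0.01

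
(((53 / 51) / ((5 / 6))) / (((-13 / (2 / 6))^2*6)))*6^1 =106 / 129285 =0.00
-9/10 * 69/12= -207/40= -5.18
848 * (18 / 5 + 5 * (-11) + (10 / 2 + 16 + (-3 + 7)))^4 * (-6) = -1544695308288 / 625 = -2471512493.26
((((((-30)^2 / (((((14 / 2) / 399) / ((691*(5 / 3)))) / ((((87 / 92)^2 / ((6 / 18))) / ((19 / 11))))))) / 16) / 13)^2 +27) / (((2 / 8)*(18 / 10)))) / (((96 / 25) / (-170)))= -14836491240054145206501875 / 774850625536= -19147550187226.16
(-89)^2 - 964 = 6957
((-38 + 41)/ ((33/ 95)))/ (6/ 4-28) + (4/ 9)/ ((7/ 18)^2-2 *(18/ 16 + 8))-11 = -4850493/ 427339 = -11.35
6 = 6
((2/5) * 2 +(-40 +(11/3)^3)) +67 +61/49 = 518227/6615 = 78.34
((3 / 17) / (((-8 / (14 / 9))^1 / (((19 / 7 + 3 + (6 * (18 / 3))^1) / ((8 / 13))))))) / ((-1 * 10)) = 949 / 4080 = 0.23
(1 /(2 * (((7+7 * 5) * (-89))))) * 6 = -0.00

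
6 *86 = 516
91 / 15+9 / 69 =2138 / 345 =6.20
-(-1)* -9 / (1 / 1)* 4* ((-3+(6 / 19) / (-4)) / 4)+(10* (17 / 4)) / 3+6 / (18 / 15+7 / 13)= 291961 / 6441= 45.33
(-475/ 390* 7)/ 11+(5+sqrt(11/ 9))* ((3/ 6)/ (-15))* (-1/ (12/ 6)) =-1187/ 1716+sqrt(11)/ 180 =-0.67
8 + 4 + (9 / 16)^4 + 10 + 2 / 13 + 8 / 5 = 23.85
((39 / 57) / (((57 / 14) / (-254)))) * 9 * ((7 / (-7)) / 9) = 46228 / 1083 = 42.69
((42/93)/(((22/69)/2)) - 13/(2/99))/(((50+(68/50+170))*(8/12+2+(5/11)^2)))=-360471375/357861644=-1.01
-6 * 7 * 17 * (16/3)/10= -1904/5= -380.80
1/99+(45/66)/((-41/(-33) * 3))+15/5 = 25921/8118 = 3.19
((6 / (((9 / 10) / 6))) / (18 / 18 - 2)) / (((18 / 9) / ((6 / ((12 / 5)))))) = -50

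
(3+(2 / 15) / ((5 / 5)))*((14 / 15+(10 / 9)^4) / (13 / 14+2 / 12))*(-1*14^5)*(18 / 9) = -28529758262656 / 3772575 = -7562409.83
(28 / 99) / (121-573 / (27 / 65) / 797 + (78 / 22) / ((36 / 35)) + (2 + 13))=89264 / 43464877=0.00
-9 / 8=-1.12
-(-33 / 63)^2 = -121 / 441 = -0.27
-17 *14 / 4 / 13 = -119 / 26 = -4.58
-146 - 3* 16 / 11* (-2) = -1510 / 11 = -137.27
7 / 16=0.44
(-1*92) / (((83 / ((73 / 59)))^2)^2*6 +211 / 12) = -31351658064 / 41405017768812283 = -0.00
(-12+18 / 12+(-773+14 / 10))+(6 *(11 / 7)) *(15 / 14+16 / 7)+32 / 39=-14325361 / 19110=-749.63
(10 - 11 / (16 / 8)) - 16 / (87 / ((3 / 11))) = 2839 / 638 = 4.45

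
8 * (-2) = -16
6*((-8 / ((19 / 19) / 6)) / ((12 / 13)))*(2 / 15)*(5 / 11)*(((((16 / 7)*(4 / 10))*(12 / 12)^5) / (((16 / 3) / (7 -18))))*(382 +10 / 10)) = 477984 / 35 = 13656.69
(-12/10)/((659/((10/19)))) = -12/12521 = -0.00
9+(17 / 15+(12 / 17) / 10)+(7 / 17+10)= 5257 / 255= 20.62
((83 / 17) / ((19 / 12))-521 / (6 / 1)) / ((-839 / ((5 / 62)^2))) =4057675 / 6250274808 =0.00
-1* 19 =-19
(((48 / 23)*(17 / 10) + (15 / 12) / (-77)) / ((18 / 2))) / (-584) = -125089 / 186167520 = -0.00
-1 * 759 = -759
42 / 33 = 1.27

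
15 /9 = 5 /3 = 1.67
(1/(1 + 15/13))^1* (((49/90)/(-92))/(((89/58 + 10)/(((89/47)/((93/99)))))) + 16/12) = 23297528293/37663683120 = 0.62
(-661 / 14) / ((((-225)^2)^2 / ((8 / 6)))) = -1322 / 53820703125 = -0.00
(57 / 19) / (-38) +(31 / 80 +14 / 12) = 6727 / 4560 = 1.48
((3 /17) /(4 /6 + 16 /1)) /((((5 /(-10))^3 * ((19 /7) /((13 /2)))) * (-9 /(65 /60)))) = 1183 /48450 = 0.02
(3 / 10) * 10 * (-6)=-18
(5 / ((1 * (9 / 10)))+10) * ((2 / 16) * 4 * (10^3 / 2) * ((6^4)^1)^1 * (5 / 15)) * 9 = 15120000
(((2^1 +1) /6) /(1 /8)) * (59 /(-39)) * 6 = -472 /13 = -36.31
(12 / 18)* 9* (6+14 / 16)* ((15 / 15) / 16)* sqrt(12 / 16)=165* sqrt(3) / 128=2.23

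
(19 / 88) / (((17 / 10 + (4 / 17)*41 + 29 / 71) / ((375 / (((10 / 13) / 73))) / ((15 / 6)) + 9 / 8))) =13059082185 / 49944928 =261.47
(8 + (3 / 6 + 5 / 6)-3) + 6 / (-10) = 86 / 15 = 5.73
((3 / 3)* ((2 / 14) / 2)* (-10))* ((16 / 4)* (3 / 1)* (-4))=240 / 7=34.29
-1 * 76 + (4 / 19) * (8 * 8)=-62.53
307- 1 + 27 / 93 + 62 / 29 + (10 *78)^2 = 547228877 / 899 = 608708.43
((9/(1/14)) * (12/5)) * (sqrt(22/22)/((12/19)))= 2394/5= 478.80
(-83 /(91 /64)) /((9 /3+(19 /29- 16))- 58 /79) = 4.46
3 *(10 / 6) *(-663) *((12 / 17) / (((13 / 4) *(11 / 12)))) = -8640 / 11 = -785.45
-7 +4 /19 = -129 /19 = -6.79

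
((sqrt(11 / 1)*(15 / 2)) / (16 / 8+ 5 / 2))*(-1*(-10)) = 50*sqrt(11) / 3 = 55.28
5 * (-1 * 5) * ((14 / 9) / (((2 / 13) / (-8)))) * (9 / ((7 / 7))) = 18200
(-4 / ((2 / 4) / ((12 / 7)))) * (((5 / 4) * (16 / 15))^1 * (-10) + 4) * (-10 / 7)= -1280 / 7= -182.86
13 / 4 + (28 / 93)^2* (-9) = 9357 / 3844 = 2.43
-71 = -71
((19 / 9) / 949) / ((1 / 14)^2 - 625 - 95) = -3724 / 1205297379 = -0.00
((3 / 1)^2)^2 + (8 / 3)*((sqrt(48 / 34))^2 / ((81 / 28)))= 113329 / 1377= 82.30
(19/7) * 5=95/7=13.57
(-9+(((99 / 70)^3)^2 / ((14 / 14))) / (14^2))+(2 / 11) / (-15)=-6826738424669767 / 760953732000000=-8.97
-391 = -391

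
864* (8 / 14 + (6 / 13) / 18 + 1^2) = 125568 / 91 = 1379.87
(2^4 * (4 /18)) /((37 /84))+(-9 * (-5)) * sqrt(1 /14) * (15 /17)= 896 /111+675 * sqrt(14) /238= 18.68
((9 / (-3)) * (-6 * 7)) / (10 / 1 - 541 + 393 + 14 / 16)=-1008 / 1097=-0.92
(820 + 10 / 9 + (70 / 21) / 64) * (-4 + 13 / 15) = -2223053 / 864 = -2572.98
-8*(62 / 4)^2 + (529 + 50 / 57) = -79351 / 57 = -1392.12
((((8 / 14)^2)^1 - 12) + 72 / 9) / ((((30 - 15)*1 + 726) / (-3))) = 180 / 12103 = 0.01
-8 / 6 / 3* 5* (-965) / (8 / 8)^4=19300 / 9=2144.44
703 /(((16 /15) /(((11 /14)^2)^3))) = 18681110745 /120472576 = 155.07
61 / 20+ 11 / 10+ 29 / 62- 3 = 1003 / 620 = 1.62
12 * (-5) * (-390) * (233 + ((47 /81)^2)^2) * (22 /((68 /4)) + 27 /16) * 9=1322456681262275 /9034497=146378562.22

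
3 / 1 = 3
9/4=2.25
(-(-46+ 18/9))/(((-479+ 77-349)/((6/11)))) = -24/751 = -0.03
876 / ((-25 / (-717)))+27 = 628767 / 25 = 25150.68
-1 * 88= -88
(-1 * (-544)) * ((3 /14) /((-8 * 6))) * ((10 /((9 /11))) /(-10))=187 /63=2.97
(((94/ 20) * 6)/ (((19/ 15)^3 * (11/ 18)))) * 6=136.24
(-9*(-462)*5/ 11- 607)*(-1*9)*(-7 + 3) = 46188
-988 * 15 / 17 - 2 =-14854 / 17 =-873.76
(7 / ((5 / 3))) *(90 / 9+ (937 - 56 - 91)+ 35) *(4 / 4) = 3507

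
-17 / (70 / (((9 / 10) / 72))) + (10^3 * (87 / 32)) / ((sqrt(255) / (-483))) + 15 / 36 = 6949 / 16800 - 350175 * sqrt(255) / 68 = -82232.62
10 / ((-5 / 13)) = -26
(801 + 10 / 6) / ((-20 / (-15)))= 602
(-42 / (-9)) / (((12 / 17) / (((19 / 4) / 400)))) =0.08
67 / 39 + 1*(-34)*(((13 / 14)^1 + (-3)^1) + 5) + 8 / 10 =-132478 / 1365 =-97.05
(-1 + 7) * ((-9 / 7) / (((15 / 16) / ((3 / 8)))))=-108 / 35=-3.09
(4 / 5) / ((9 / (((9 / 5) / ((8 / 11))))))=11 / 50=0.22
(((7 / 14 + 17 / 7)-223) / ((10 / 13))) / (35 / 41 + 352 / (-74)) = 60760401 / 828940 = 73.30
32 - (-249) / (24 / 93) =7975 / 8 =996.88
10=10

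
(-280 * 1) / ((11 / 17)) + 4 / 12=-14269 / 33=-432.39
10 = 10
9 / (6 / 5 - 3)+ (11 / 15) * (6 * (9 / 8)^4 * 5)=61931 / 2048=30.24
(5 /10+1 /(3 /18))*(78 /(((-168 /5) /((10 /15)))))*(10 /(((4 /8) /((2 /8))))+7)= -845 /7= -120.71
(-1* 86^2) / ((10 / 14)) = -51772 / 5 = -10354.40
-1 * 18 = -18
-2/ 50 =-1/ 25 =-0.04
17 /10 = 1.70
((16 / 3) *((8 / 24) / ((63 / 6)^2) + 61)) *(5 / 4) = 1614140 / 3969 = 406.69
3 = 3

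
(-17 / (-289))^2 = 1 / 289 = 0.00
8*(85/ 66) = 340/ 33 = 10.30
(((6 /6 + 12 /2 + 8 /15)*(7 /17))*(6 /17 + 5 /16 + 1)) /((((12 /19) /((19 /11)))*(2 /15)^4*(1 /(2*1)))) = 145523928375 /1627648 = 89407.49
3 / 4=0.75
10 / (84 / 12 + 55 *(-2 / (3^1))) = -30 / 89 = -0.34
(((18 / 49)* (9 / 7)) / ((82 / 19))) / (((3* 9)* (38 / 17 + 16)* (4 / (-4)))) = -969 / 4359530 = -0.00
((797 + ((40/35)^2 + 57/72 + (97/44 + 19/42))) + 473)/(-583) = -2.19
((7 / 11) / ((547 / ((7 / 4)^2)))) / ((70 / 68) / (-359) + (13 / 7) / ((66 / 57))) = 14653303 / 6584768496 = 0.00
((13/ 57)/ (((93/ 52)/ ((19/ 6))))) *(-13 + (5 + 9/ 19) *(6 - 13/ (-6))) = 610766/ 47709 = 12.80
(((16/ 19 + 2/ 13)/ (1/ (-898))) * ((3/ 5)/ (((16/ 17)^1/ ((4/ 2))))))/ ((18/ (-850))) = 26601005/ 494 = 53848.19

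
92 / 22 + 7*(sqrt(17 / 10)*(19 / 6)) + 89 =133*sqrt(170) / 60 + 1025 / 11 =122.08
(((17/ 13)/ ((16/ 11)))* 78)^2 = 314721/ 64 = 4917.52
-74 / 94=-37 / 47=-0.79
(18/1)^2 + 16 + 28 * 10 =620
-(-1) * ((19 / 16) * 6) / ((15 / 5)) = 19 / 8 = 2.38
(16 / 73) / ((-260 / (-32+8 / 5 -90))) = 0.10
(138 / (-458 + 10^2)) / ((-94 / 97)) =6693 / 16826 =0.40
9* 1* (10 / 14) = 45 / 7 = 6.43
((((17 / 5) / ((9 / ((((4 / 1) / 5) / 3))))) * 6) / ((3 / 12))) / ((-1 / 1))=-544 / 225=-2.42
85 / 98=0.87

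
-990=-990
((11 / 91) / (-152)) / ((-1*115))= 0.00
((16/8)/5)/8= 1/20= 0.05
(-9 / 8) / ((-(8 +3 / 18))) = 27 / 196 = 0.14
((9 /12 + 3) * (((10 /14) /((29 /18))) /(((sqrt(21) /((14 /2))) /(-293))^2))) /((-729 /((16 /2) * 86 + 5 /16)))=-7878791975 /25056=-314447.32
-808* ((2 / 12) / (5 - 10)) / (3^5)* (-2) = -808 / 3645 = -0.22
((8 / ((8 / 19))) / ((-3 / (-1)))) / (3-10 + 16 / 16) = -19 / 18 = -1.06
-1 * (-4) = 4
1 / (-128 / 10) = -5 / 64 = -0.08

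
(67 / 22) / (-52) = -67 / 1144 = -0.06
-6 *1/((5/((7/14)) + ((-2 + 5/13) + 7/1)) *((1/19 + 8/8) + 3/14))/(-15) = 1729/84250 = 0.02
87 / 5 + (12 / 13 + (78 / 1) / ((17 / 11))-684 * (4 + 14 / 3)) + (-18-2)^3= -13859.21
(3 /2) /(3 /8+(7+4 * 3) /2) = 12 /79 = 0.15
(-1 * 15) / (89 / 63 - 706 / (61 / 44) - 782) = 57645 / 4956829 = 0.01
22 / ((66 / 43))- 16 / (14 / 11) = 37 / 21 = 1.76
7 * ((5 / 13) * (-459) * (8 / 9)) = -1098.46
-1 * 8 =-8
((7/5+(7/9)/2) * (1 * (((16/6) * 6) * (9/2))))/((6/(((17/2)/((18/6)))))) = 2737/45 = 60.82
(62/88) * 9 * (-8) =-558/11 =-50.73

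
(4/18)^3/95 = 8/69255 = 0.00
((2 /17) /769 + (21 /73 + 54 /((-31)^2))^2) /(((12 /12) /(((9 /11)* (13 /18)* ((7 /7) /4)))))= 99024531583055 /5661746612355416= 0.02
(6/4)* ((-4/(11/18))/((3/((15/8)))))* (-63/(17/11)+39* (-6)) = 630585/374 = 1686.06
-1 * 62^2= -3844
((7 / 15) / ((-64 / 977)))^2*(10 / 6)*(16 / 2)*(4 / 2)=46771921 / 34560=1353.35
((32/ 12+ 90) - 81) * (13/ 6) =455/ 18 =25.28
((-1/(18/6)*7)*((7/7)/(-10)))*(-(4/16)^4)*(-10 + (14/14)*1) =0.01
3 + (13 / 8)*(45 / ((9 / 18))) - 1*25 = 124.25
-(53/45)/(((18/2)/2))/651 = -106/263655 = -0.00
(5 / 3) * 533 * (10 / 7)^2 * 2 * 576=102336000 / 49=2088489.80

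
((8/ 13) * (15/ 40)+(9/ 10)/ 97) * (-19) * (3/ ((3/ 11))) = -632643/ 12610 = -50.17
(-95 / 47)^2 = 9025 / 2209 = 4.09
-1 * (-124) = 124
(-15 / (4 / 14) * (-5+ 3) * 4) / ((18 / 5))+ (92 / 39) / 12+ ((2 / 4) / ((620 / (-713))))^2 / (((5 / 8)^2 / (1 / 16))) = 136791893 / 1170000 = 116.92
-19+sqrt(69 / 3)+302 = sqrt(23)+283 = 287.80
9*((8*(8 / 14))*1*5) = 1440 / 7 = 205.71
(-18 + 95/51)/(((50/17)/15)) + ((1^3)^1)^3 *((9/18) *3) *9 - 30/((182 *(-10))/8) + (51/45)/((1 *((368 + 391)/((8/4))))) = -68.67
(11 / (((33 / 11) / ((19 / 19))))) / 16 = 11 / 48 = 0.23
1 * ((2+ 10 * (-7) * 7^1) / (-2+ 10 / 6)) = 1464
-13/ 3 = -4.33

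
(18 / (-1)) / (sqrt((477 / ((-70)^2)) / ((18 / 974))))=-1260 * sqrt(25811) / 25811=-7.84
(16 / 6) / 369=8 / 1107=0.01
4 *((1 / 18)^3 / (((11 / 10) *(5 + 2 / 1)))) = 5 / 56133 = 0.00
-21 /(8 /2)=-21 /4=-5.25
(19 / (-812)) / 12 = -19 / 9744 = -0.00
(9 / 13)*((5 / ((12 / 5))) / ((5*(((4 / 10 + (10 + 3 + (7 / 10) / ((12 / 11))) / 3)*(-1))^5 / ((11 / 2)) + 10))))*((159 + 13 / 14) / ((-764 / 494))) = 1326337852752000000 / 23513386468216848637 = 0.06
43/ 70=0.61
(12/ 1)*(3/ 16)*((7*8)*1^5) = 126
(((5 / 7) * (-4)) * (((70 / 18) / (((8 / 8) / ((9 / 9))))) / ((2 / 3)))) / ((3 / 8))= -400 / 9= -44.44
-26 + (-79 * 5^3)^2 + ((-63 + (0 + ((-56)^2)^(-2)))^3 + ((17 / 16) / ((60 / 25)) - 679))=277545125870821735755564617731 / 2853498041416242167808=97264873.44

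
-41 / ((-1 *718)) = 41 / 718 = 0.06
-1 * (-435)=435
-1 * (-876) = 876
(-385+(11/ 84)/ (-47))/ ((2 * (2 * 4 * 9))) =-1519991/ 568512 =-2.67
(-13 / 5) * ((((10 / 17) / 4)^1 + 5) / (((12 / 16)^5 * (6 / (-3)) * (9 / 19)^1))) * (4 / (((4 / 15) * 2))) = 5532800 / 12393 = 446.45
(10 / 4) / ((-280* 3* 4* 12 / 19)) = -19 / 16128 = -0.00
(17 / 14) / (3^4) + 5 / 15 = 395 / 1134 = 0.35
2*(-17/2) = -17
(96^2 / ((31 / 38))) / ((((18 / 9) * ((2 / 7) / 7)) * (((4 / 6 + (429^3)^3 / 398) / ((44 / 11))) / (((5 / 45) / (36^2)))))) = 47428864 / 1235840269230920279742568911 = 0.00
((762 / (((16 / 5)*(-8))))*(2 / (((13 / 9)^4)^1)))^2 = 156217626677025 / 835308258304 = 187.02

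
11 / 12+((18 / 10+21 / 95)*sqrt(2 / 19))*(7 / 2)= 11 / 12+672*sqrt(38) / 1805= 3.21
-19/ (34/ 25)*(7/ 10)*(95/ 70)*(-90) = 81225/ 68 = 1194.49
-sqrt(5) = -2.24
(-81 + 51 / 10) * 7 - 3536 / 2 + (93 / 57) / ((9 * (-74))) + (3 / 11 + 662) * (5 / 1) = 352182112 / 347985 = 1012.06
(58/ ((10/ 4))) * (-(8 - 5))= -348/ 5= -69.60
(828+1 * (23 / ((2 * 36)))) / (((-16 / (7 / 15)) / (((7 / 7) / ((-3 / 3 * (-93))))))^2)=2922311 / 35869132800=0.00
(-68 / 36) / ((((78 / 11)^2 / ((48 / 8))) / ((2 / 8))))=-2057 / 36504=-0.06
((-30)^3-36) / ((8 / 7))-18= -47349 / 2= -23674.50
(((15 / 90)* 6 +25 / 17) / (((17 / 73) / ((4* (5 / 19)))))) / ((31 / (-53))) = -3249960 / 170221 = -19.09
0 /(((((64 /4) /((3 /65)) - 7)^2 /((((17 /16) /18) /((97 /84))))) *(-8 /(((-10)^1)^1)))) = 0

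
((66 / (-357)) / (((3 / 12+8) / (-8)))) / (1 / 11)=704 / 357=1.97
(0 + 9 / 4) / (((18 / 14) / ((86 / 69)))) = 301 / 138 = 2.18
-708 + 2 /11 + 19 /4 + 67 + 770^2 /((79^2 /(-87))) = -2444288067 /274604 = -8901.14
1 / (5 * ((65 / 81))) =81 / 325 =0.25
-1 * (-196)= 196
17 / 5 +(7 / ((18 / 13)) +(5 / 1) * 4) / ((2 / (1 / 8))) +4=12911 / 1440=8.97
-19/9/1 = -19/9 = -2.11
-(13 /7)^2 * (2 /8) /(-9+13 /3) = 507 /2744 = 0.18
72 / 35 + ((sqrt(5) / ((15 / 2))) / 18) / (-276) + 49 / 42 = 677 / 210 - sqrt(5) / 37260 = 3.22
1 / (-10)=-1 / 10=-0.10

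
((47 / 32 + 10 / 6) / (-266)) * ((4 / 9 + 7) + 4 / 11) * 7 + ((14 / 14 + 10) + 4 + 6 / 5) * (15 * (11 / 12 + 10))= 957813295 / 361152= 2652.11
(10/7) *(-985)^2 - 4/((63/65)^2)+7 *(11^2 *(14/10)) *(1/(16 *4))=1760394364201/1270080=1386049.98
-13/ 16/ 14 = -13/ 224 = -0.06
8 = 8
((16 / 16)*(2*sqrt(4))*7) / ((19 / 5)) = 7.37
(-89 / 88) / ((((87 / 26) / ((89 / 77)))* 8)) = -102973 / 2358048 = -0.04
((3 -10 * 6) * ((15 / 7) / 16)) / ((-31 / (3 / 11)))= 2565 / 38192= 0.07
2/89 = 0.02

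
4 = 4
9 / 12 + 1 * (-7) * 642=-17973 / 4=-4493.25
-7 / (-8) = 7 / 8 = 0.88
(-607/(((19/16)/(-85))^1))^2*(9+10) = 681483270400/19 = 35867540547.37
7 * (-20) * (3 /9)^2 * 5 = -700 /9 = -77.78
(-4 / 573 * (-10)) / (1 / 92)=3680 / 573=6.42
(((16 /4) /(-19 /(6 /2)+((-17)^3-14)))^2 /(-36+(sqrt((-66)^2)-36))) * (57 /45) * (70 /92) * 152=-2527 /157435000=-0.00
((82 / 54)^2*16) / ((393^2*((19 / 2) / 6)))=107584 / 713091033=0.00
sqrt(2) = 1.41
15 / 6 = 5 / 2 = 2.50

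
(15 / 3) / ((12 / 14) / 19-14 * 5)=-665 / 9304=-0.07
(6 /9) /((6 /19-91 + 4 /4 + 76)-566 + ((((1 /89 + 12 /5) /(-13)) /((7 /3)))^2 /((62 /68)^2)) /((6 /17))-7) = -59883860622950 /52697438723318091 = -0.00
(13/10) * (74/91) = 37/35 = 1.06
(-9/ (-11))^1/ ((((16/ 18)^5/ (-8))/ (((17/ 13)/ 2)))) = -9034497/ 1171456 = -7.71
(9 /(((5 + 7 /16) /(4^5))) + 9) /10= 49413 /290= 170.39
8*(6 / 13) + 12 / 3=100 / 13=7.69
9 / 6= 3 / 2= 1.50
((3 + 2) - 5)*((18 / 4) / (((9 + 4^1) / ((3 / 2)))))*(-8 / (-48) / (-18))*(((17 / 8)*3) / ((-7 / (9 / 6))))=0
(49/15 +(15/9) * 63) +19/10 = 661/6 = 110.17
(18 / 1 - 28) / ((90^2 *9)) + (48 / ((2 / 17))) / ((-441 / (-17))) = 5618111 / 357210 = 15.73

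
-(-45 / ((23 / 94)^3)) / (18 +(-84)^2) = 2076460 / 4781631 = 0.43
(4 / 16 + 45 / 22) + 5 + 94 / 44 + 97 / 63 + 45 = 155153 / 2772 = 55.97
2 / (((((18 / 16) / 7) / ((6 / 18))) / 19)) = 2128 / 27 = 78.81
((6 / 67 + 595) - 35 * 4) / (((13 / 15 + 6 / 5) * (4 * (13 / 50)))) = 11434125 / 54002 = 211.74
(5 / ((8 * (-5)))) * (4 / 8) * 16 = -1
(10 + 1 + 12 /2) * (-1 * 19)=-323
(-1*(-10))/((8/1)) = 5/4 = 1.25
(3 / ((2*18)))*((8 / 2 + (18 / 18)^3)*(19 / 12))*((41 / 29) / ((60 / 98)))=38171 / 25056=1.52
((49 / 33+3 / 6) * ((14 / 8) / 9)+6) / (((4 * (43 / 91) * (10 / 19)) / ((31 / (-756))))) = -0.26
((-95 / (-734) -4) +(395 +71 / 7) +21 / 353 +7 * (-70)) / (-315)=53606267 / 190439970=0.28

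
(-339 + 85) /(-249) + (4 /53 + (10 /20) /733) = 21208625 /19346802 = 1.10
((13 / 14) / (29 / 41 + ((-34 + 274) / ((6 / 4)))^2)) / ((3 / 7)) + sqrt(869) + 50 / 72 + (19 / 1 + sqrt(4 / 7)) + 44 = 2 *sqrt(7) / 7 + sqrt(869) + 2406802495 / 37786644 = 93.93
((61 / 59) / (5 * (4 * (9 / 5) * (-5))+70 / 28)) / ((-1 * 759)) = 122 / 15897255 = 0.00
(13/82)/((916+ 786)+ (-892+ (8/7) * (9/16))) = 7/35793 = 0.00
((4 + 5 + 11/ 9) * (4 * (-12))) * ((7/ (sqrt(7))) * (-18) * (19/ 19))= 8832 * sqrt(7)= 23367.28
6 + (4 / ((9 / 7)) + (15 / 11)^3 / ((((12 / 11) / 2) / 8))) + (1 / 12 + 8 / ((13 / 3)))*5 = 3168259 / 56628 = 55.95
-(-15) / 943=15 / 943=0.02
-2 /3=-0.67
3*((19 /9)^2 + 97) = 304.37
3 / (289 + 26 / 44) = 66 / 6371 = 0.01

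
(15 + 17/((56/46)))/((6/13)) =10543/168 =62.76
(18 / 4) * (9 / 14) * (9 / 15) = 243 / 140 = 1.74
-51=-51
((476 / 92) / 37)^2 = 14161 / 724201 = 0.02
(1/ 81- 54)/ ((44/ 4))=-4373/ 891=-4.91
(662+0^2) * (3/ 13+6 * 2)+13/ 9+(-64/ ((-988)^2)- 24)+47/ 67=297063424768/ 36788427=8074.92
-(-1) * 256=256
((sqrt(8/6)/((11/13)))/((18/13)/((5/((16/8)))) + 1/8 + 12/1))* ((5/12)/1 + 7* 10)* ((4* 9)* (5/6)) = 28561000* sqrt(3)/217569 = 227.37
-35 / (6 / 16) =-280 / 3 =-93.33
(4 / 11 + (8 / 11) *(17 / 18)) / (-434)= -0.00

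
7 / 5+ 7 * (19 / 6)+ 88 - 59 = 1577 / 30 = 52.57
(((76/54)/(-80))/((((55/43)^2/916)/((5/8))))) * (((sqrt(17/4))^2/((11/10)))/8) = -136764983/45999360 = -2.97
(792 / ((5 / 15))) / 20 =594 / 5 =118.80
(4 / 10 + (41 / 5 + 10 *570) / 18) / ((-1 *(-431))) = 28577 / 38790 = 0.74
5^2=25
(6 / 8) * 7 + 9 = 57 / 4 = 14.25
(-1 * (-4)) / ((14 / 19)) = 38 / 7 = 5.43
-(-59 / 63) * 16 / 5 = 944 / 315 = 3.00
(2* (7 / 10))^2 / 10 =49 / 250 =0.20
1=1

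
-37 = -37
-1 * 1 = -1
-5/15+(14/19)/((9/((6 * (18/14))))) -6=-325/57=-5.70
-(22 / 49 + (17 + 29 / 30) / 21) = -1.30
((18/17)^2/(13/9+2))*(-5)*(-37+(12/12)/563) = 303701400/5043917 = 60.21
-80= -80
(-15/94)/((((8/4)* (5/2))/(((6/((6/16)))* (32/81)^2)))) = -8192/102789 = -0.08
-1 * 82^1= -82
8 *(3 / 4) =6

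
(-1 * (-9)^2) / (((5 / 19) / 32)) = -49248 / 5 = -9849.60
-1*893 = -893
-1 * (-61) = 61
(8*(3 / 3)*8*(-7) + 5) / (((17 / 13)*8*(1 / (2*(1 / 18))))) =-5759 / 1224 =-4.71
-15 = -15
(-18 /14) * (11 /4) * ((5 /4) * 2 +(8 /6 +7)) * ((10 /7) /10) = -2145 /392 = -5.47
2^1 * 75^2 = 11250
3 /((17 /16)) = 48 /17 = 2.82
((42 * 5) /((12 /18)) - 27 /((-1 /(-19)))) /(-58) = 99 /29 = 3.41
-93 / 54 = -31 / 18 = -1.72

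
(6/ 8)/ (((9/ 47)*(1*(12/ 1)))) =47/ 144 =0.33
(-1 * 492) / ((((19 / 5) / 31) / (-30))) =2287800 / 19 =120410.53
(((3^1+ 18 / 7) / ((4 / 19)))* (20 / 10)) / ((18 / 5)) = 1235 / 84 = 14.70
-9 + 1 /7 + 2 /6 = -179 /21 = -8.52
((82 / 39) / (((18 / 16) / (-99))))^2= 52070656 / 1521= 34234.49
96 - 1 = 95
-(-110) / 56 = 55 / 28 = 1.96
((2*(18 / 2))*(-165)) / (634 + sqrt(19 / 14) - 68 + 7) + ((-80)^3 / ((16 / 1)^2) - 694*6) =-28357187608 / 4596587 + 2970*sqrt(266) / 4596587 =-6169.17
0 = 0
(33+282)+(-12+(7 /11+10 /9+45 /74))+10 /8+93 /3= 4946597 /14652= 337.61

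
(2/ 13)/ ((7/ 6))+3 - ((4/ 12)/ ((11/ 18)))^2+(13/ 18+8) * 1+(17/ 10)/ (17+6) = 132545459/ 11396385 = 11.63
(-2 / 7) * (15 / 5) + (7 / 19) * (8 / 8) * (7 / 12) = -1025 / 1596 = -0.64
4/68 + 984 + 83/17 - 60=15792/17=928.94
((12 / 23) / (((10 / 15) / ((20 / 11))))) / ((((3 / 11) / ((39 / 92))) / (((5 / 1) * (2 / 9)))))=1300 / 529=2.46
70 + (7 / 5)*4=378 / 5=75.60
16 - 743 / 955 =14537 / 955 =15.22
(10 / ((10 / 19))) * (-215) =-4085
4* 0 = 0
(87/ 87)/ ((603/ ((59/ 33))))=59/ 19899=0.00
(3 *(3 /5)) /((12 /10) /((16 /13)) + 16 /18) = 648 /671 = 0.97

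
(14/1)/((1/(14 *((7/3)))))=457.33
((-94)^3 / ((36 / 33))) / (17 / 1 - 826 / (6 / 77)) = 1142053 / 15875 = 71.94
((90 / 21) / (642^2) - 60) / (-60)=5770295 / 5770296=1.00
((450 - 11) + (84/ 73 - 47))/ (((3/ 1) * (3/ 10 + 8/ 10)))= 287000/ 2409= 119.14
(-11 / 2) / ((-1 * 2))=11 / 4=2.75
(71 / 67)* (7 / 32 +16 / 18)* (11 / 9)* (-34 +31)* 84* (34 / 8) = -29647541 / 19296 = -1536.46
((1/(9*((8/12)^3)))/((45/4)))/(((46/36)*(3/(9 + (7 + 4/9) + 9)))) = 229/1035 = 0.22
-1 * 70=-70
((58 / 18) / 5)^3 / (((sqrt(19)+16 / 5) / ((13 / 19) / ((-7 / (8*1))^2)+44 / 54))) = -16758559904 / 100328679675+1047409994*sqrt(19) / 20065735935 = 0.06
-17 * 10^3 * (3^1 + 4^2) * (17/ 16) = -686375/ 2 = -343187.50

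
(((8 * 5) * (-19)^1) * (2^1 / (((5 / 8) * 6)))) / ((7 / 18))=-7296 / 7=-1042.29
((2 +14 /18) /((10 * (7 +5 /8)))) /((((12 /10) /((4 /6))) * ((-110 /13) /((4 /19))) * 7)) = -0.00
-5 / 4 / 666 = -5 / 2664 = -0.00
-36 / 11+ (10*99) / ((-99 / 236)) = -25996 / 11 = -2363.27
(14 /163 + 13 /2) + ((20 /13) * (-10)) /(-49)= 1432839 /207662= 6.90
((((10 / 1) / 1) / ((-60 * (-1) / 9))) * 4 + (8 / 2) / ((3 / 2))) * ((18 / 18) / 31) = 26 / 93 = 0.28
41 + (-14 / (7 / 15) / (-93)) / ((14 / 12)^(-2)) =23123 / 558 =41.44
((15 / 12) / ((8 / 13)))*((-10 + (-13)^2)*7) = 72345 / 32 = 2260.78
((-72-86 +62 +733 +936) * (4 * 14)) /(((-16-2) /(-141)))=2070068 /3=690022.67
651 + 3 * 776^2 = 1807179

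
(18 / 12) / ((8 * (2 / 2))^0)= 3 / 2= 1.50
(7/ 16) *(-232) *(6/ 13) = -609/ 13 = -46.85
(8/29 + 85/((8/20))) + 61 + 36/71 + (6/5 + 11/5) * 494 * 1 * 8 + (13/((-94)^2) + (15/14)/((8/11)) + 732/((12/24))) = 38655684121183/2547065360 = 15176.56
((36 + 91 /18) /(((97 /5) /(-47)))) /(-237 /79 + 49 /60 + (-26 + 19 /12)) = 868325 /232218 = 3.74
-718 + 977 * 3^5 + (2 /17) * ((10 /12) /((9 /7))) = 236693.08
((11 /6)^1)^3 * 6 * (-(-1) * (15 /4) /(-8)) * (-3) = 6655 /128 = 51.99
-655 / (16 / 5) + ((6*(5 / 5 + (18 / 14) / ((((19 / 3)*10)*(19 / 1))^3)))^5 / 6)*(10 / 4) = 3035.31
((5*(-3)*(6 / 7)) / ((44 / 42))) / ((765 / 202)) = -3.24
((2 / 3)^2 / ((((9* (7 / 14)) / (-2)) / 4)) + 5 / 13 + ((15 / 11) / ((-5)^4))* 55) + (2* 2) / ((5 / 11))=8.51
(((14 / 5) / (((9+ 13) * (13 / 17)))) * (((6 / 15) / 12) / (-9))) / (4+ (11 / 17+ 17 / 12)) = -4046 / 39800475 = -0.00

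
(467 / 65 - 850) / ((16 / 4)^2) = -54783 / 1040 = -52.68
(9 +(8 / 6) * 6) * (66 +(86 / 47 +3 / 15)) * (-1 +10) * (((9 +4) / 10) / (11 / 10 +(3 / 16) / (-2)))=508770288 / 37835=13447.08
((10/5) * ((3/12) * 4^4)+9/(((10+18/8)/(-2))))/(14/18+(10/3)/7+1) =56.14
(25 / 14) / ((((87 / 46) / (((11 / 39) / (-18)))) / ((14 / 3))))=-6325 / 91611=-0.07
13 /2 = 6.50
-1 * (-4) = 4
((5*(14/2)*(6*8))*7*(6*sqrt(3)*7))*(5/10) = 246960*sqrt(3) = 427747.27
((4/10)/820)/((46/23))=1/4100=0.00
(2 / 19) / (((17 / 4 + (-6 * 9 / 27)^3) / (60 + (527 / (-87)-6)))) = -33368 / 24795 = -1.35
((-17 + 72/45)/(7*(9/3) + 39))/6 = -0.04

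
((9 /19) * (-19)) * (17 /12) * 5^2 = -1275 /4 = -318.75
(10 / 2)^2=25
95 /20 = 19 /4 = 4.75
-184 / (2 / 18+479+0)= -207 / 539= -0.38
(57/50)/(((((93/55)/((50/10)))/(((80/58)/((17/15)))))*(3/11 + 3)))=57475/45849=1.25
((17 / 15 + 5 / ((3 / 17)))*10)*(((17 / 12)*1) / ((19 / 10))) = 37570 / 171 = 219.71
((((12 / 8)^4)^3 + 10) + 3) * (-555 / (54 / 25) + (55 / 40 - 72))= -13789890065 / 294912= -46759.34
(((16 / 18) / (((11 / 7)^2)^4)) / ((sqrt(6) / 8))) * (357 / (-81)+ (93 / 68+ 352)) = 29547648939928 * sqrt(6) / 2656549612233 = 27.24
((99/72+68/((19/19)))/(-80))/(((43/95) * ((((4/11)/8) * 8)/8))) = -115995/2752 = -42.15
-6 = -6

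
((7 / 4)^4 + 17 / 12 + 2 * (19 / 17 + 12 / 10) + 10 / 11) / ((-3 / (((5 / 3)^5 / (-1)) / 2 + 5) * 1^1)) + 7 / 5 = 9620455811 / 1046960640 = 9.19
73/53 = 1.38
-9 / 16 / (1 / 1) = -9 / 16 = -0.56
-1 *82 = -82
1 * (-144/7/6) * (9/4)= -7.71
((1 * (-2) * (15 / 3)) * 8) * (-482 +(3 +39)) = 35200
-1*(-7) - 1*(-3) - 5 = 5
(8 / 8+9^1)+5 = 15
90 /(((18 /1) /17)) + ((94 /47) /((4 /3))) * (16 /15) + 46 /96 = 20899 /240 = 87.08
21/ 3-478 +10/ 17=-470.41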